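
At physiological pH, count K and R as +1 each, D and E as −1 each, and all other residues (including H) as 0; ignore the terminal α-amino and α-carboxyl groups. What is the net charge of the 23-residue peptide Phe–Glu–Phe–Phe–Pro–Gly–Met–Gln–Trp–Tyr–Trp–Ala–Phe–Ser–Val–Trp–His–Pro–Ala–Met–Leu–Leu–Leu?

Positive (K, R): none → +0.
Negative (D, E): Glu2 → −1.
Net charge = (+0) + (−1) = −1.

-1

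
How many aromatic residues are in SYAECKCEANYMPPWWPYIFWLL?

F, W, and Y each carry an aromatic ring on the side chain.
Matching residues: Y2, Y11, W15, W16, Y18, F20, W21.

7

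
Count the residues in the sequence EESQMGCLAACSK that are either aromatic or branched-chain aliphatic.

Aromatic: F, W, Y. Branched-chain aliphatic: I, L, V.
Aromatic residues here: none (0).
Branched-chain aliphatic residues here: L8 (1).
The two groups share no amino acid, so total = 0 + 1 = 1.

1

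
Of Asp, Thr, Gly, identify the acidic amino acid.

Asp

Aspartate (D) and glutamate (E) have carboxylic-acid side chains and are the acidic amino acids.
Of the listed options, only Asp belongs to this group.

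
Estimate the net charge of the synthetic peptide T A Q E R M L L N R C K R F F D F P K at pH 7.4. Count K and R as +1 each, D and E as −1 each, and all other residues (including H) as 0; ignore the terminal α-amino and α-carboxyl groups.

+3

Positive (K, R): R5, R10, K12, R13, K19 → +5.
Negative (D, E): E4, D16 → −2.
Net charge = (+5) + (−2) = +3.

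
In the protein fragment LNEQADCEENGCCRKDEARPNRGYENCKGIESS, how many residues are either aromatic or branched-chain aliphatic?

3

Aromatic: F, W, Y. Branched-chain aliphatic: I, L, V.
Aromatic residues here: Y24 (1).
Branched-chain aliphatic residues here: L1, I30 (2).
The two groups share no amino acid, so total = 1 + 2 = 3.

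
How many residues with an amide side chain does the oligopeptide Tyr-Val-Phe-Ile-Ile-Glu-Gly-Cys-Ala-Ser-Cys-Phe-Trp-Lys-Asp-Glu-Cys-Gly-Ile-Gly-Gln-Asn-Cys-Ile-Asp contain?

2

The amide-side-chain residues are Asn (N) and Gln (Q).
Matching residues: Gln21, Asn22.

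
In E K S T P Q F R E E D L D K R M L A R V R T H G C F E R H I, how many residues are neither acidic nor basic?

Acidic: D, E. Basic: K, R, H. All other residues are neither.
Matching residues: S3, T4, P5, Q6, F7, L12, M16, L17, A18, V20, T22, G24, C25, F26, I30.

15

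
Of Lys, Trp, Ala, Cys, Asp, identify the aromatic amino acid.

Trp

F, W, and Y each carry an aromatic ring on the side chain.
Of the listed options, only Trp belongs to this group.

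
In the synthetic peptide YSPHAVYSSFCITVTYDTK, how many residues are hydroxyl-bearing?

The –OH-bearing residues are Ser, Thr (aliphatic alcohols), and Tyr (phenol).
Matching residues: Y1, S2, Y7, S8, S9, T13, T15, Y16, T18.

9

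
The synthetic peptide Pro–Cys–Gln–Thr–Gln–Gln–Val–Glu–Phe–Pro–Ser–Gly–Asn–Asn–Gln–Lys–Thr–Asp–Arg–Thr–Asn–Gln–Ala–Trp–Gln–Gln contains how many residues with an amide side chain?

10

Only N (asparagine) and Q (glutamine) carry a side-chain carboxamide.
Matching residues: Gln3, Gln5, Gln6, Asn13, Asn14, Gln15, Asn21, Gln22, Gln25, Gln26.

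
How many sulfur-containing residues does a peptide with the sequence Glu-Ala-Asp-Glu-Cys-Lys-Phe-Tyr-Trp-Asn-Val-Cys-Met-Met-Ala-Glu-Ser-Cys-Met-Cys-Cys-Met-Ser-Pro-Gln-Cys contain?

Cysteine (C, thiol) and methionine (M, thioether) are the two sulfur-containing amino acids.
Matching residues: Cys5, Cys12, Met13, Met14, Cys18, Met19, Cys20, Cys21, Met22, Cys26.

10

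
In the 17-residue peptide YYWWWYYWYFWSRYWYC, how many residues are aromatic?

The aromatic amino acids are Phe (F, benzyl), Trp (W, indole), and Tyr (Y, phenol).
Matching residues: Y1, Y2, W3, W4, W5, Y6, Y7, W8, Y9, F10, W11, Y14, W15, Y16.

14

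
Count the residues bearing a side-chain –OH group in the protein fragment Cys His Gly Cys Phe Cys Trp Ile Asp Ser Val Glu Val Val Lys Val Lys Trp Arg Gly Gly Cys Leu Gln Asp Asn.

1

Serine (S), threonine (T), and tyrosine (Y) each carry a hydroxyl group on the side chain.
Matching residues: Ser10.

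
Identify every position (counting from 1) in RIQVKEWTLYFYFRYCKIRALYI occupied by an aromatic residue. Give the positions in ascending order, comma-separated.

7, 10, 11, 12, 13, 15, 22

F, W, and Y each carry an aromatic ring on the side chain.
Matching residues: W7, Y10, F11, Y12, F13, Y15, Y22.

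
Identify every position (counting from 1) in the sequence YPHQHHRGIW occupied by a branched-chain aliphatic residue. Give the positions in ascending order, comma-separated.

V, L, and I make up the branched-chain aliphatic group.
Matching residues: I9.

9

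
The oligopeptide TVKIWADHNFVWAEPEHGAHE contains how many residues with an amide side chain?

1

Asparagine (N) and glutamine (Q) have uncharged amide side chains.
Matching residues: N9.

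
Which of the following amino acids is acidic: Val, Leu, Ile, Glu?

Glu

The acidic residues are Asp (D) and Glu (E), whose side chains end in a carboxylate group.
Of the listed options, only Glu belongs to this group.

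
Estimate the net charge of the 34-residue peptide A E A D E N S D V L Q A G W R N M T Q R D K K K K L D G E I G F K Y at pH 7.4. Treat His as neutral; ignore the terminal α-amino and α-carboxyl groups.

Near pH 7.4, K and R contribute +1 each, D and E contribute −1 each, and every other side chain (His included, as stated) is uncharged.
Positive (K, R): R15, R20, K22, K23, K24, K25, K33 → +7.
Negative (D, E): E2, D4, E5, D8, D21, D27, E29 → −7.
Net charge = (+7) + (−7) = 0.

0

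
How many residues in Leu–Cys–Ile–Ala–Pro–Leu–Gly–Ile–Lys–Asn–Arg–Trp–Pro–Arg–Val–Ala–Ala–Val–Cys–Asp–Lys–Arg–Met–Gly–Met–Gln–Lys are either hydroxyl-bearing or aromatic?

1

Hydroxyl-bearing: S, T, Y. Aromatic: F, W, Y.
Hydroxyl-bearing residues here: none (0).
Aromatic residues here: Trp12 (1).
(Y belongs to both groups, but none appear in this sequence.) Total = 0 + 1 = 1.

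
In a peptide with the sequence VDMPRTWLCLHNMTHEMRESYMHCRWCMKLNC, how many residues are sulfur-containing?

9

Cysteine (C, thiol) and methionine (M, thioether) are the two sulfur-containing amino acids.
Matching residues: M3, C9, M13, M17, M22, C24, C27, M28, C32.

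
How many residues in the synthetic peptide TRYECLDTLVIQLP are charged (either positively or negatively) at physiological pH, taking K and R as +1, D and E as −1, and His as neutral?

3

Charged side chains at pH ~7.4: K, R (positive); D, E (negative).
Matching residues: R2, E4, D7.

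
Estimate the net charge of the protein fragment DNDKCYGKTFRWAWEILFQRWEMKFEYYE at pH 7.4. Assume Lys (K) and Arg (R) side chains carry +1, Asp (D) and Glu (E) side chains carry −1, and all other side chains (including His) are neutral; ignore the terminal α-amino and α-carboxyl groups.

Positive (K, R): K4, K8, R11, R20, K24 → +5.
Negative (D, E): D1, D3, E15, E22, E26, E29 → −6.
Net charge = (+5) + (−6) = −1.

-1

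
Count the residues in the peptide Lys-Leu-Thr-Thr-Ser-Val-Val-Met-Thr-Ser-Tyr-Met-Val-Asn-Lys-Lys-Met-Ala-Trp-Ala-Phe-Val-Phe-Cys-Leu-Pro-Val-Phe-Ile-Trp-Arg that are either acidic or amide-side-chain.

Acidic: D, E. Amide-side-chain: N, Q.
Acidic residues here: none (0).
Amide-side-chain residues here: Asn14 (1).
The two groups share no amino acid, so total = 0 + 1 = 1.

1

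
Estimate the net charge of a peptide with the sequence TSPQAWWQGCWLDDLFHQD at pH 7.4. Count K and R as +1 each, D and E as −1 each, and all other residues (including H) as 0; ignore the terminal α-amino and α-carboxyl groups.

Positive (K, R): none → +0.
Negative (D, E): D13, D14, D19 → −3.
Net charge = (+0) + (−3) = −3.

-3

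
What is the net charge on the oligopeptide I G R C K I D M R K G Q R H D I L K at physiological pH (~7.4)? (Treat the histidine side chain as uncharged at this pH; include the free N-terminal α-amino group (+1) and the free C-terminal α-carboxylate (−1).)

Near pH 7.4, K and R contribute +1 each, D and E contribute −1 each, and every other side chain (His included, as stated) is uncharged.
Positive (K, R): R3, K5, R9, K10, R13, K18 → +6.
Negative (D, E): D7, D15 → −2.
The N-terminus (+1) and C-terminus (−1) cancel.
Net charge = (+6) + (−2) = +4.

+4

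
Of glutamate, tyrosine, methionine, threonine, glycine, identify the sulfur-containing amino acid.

The sulfur-bearing residues are cysteine (–SH) and methionine (–S–CH₃).
Of the listed options, only methionine belongs to this group.

methionine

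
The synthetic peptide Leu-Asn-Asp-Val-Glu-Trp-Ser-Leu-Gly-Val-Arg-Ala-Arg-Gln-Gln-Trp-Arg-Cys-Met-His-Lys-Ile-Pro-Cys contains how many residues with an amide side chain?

The amide-side-chain residues are Asn (N) and Gln (Q).
Matching residues: Asn2, Gln14, Gln15.

3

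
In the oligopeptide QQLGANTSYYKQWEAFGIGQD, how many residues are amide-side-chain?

Only N (asparagine) and Q (glutamine) carry a side-chain carboxamide.
Matching residues: Q1, Q2, N6, Q12, Q20.

5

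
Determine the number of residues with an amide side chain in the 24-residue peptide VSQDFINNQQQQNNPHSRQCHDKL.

Asparagine (N) and glutamine (Q) have uncharged amide side chains.
Matching residues: Q3, N7, N8, Q9, Q10, Q11, Q12, N13, N14, Q19.

10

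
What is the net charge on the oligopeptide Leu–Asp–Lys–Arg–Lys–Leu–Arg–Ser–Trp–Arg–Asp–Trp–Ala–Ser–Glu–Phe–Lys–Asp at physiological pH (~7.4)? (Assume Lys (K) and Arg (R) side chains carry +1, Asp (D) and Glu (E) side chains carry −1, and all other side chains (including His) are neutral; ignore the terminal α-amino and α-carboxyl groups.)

+2

Positive (K, R): Lys3, Arg4, Lys5, Arg7, Arg10, Lys17 → +6.
Negative (D, E): Asp2, Asp11, Glu15, Asp18 → −4.
Net charge = (+6) + (−4) = +2.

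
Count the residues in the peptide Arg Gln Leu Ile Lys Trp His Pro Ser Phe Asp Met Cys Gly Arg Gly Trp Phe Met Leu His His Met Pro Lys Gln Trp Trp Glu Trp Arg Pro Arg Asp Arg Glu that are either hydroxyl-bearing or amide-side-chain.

3

Hydroxyl-bearing: S, T, Y. Amide-side-chain: N, Q.
Hydroxyl-bearing residues here: Ser9 (1).
Amide-side-chain residues here: Gln2, Gln26 (2).
The two groups share no amino acid, so total = 1 + 2 = 3.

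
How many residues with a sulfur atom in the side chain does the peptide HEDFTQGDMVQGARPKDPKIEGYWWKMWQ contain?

2

Cysteine (C, thiol) and methionine (M, thioether) are the two sulfur-containing amino acids.
Matching residues: M9, M27.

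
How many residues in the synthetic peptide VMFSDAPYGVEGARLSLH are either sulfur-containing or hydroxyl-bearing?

Sulfur-containing: C, M. Hydroxyl-bearing: S, T, Y.
Sulfur-containing residues here: M2 (1).
Hydroxyl-bearing residues here: S4, Y8, S16 (3).
The two groups share no amino acid, so total = 1 + 3 = 4.

4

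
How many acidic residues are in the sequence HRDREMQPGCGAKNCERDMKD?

Only D (aspartate) and E (glutamate) carry a side-chain carboxylic acid.
Matching residues: D3, E5, E16, D18, D21.

5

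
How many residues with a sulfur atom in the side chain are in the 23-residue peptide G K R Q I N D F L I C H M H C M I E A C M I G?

6

The sulfur-bearing residues are cysteine (–SH) and methionine (–S–CH₃).
Matching residues: C11, M13, C15, M16, C20, M21.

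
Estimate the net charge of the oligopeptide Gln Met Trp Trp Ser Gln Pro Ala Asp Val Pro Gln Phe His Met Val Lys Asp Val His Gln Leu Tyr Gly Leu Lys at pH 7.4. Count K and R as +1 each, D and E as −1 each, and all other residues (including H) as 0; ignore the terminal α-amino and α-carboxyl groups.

0

Positive (K, R): Lys17, Lys26 → +2.
Negative (D, E): Asp9, Asp18 → −2.
Net charge = (+2) + (−2) = 0.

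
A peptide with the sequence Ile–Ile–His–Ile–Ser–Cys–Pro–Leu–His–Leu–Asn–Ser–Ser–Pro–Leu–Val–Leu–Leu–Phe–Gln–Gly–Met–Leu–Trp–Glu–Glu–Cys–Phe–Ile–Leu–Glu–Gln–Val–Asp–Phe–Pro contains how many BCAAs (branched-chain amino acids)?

13

V, L, and I make up the branched-chain aliphatic group.
Matching residues: Ile1, Ile2, Ile4, Leu8, Leu10, Leu15, Val16, Leu17, Leu18, Leu23, Ile29, Leu30, Val33.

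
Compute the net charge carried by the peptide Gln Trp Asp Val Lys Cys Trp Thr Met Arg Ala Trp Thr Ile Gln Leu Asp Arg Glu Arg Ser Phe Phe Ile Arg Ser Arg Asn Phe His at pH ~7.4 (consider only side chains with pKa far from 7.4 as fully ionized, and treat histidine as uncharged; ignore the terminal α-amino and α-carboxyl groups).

+3

At pH ~7.4 the Lys and Arg side chains are protonated (+1), the Asp and Glu side chains are deprotonated (−1), and with His taken as neutral all other side chains carry no charge.
Positive (K, R): Lys5, Arg10, Arg18, Arg20, Arg25, Arg27 → +6.
Negative (D, E): Asp3, Asp17, Glu19 → −3.
Net charge = (+6) + (−3) = +3.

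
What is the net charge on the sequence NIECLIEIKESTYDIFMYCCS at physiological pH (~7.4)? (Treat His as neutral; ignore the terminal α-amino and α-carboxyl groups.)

-3

At pH ~7.4 the Lys and Arg side chains are protonated (+1), the Asp and Glu side chains are deprotonated (−1), and with His taken as neutral all other side chains carry no charge.
Positive (K, R): K9 → +1.
Negative (D, E): E3, E7, E10, D14 → −4.
Net charge = (+1) + (−4) = −3.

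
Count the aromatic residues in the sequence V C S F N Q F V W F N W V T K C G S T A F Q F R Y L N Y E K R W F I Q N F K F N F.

14

F, W, and Y each carry an aromatic ring on the side chain.
Matching residues: F4, F7, W9, F10, W12, F21, F23, Y25, Y28, W32, F33, F37, F39, F41.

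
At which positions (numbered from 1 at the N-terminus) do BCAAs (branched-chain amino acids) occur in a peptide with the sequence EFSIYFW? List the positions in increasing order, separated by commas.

4

The BCAAs are Val, Leu, and Ile — aliphatic side chains with a branch point.
Matching residues: I4.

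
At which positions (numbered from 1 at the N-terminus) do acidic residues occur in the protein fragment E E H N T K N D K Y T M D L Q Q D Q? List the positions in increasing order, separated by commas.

Aspartate (D) and glutamate (E) have carboxylic-acid side chains and are the acidic amino acids.
Matching residues: E1, E2, D8, D13, D17.

1, 2, 8, 13, 17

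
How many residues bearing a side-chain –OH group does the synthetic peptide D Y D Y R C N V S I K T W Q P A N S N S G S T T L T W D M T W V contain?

11

The –OH-bearing residues are Ser, Thr (aliphatic alcohols), and Tyr (phenol).
Matching residues: Y2, Y4, S9, T12, S18, S20, S22, T23, T24, T26, T30.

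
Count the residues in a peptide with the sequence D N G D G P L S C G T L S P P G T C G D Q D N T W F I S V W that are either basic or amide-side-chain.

Basic: H, K, R. Amide-side-chain: N, Q.
Basic residues here: none (0).
Amide-side-chain residues here: N2, Q21, N23 (3).
The two groups share no amino acid, so total = 0 + 3 = 3.

3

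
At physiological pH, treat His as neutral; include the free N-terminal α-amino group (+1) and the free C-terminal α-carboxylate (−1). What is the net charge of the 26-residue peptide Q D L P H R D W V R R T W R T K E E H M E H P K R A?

Near pH 7.4, K and R contribute +1 each, D and E contribute −1 each, and every other side chain (His included, as stated) is uncharged.
Positive (K, R): R6, R10, R11, R14, K16, K24, R25 → +7.
Negative (D, E): D2, D7, E17, E18, E21 → −5.
The N-terminus (+1) and C-terminus (−1) cancel.
Net charge = (+7) + (−5) = +2.

+2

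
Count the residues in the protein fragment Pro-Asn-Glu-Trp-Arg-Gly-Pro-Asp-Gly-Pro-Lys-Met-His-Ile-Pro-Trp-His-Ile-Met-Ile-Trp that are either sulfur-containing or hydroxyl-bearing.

Sulfur-containing: C, M. Hydroxyl-bearing: S, T, Y.
Sulfur-containing residues here: Met12, Met19 (2).
Hydroxyl-bearing residues here: none (0).
The two groups share no amino acid, so total = 2 + 0 = 2.

2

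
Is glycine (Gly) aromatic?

Phenylalanine (F), tryptophan (W), and tyrosine (Y) have aromatic ring side chains.
Glycine is not in this group.

No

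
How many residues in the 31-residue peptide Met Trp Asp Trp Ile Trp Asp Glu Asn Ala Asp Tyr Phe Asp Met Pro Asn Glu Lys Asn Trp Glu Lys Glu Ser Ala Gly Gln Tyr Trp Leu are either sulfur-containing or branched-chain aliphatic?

4

Sulfur-containing: C, M. Branched-chain aliphatic: I, L, V.
Sulfur-containing residues here: Met1, Met15 (2).
Branched-chain aliphatic residues here: Ile5, Leu31 (2).
The two groups share no amino acid, so total = 2 + 2 = 4.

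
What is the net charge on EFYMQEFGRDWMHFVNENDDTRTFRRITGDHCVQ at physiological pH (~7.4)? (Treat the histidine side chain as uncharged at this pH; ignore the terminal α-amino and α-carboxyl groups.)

The side chains ionized at physiological pH are Lys/Arg (+1) and Asp/Glu (−1); with His treated as neutral, nothing else contributes.
Positive (K, R): R9, R22, R25, R26 → +4.
Negative (D, E): E1, E6, D10, E17, D19, D20, D30 → −7.
Net charge = (+4) + (−7) = −3.

-3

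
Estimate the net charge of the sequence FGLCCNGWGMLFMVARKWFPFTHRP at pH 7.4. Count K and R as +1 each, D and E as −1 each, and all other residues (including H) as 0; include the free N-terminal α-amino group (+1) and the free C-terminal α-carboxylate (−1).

+3

Positive (K, R): R16, K17, R24 → +3.
Negative (D, E): none → −0.
The N-terminus (+1) and C-terminus (−1) cancel.
Net charge = (+3) + (−0) = +3.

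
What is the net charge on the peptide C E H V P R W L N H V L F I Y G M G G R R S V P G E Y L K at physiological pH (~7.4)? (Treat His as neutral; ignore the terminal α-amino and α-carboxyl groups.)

+2

At pH ~7.4 the Lys and Arg side chains are protonated (+1), the Asp and Glu side chains are deprotonated (−1), and with His taken as neutral all other side chains carry no charge.
Positive (K, R): R6, R20, R21, K29 → +4.
Negative (D, E): E2, E26 → −2.
Net charge = (+4) + (−2) = +2.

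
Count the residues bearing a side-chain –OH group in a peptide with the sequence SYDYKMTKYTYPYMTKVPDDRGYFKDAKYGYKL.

12

S, T, and Y are the three residues with a side-chain hydroxyl.
Matching residues: S1, Y2, Y4, T7, Y9, T10, Y11, Y13, T15, Y23, Y29, Y31.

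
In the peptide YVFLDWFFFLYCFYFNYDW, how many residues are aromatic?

F, W, and Y each carry an aromatic ring on the side chain.
Matching residues: Y1, F3, W6, F7, F8, F9, Y11, F13, Y14, F15, Y17, W19.

12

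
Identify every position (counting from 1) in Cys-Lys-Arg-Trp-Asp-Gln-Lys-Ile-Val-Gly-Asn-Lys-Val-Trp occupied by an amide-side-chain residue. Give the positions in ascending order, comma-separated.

Matching residues: Gln6, Asn11.

6, 11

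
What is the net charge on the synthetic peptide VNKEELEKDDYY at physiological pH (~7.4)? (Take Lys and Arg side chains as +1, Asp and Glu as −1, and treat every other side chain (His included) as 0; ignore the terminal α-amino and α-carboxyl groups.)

Positive (K, R): K3, K8 → +2.
Negative (D, E): E4, E5, E7, D9, D10 → −5.
Net charge = (+2) + (−5) = −3.

-3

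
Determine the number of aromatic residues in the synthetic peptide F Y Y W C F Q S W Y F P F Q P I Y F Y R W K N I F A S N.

F, W, and Y each carry an aromatic ring on the side chain.
Matching residues: F1, Y2, Y3, W4, F6, W9, Y10, F11, F13, Y17, F18, Y19, W21, F25.

14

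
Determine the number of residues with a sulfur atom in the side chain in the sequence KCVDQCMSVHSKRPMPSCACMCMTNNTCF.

10

Only Cys (C) and Met (M) have a sulfur atom in the side chain.
Matching residues: C2, C6, M7, M15, C18, C20, M21, C22, M23, C28.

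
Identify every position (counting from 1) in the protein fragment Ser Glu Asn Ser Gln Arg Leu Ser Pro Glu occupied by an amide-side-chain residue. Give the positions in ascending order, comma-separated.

3, 5

Only N (asparagine) and Q (glutamine) carry a side-chain carboxamide.
Matching residues: Asn3, Gln5.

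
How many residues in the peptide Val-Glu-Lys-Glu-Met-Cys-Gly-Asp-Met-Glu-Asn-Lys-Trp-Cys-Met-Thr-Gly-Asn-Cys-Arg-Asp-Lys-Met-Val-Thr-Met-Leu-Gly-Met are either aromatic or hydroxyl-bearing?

3

Aromatic: F, W, Y. Hydroxyl-bearing: S, T, Y.
Aromatic residues here: Trp13 (1).
Hydroxyl-bearing residues here: Thr16, Thr25 (2).
(Y belongs to both groups, but none appear in this sequence.) Total = 1 + 2 = 3.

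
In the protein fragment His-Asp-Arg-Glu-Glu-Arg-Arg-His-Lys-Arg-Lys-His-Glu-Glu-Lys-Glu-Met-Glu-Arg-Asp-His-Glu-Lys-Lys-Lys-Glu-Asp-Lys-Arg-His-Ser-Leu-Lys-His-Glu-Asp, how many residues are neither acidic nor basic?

3

Acidic: D, E. Basic: K, R, H. All other residues are neither.
Matching residues: Met17, Ser31, Leu32.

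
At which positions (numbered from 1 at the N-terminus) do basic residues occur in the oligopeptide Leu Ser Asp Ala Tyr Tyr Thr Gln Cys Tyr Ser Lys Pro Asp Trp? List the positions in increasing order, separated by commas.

Lysine (K), arginine (R), and histidine (H) have basic, nitrogen-containing side chains.
Matching residues: Lys12.

12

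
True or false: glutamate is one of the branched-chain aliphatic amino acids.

False

The BCAAs are Val, Leu, and Ile — aliphatic side chains with a branch point.
Glutamate is not in this group.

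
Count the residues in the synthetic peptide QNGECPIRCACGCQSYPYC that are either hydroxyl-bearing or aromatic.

3

Hydroxyl-bearing: S, T, Y. Aromatic: F, W, Y.
Hydroxyl-bearing residues here: S15, Y16, Y18 (3).
Aromatic residues here: Y16, Y18 (2).
Y is in both groups, so the 2 Y residues must not be double-counted.
Total = 3 + 2 − 2 = 3.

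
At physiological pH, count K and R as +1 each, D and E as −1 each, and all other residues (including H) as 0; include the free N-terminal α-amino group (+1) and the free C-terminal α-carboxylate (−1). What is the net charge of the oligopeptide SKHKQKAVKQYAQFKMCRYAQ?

+6

Positive (K, R): K2, K4, K6, K9, K15, R18 → +6.
Negative (D, E): none → −0.
The N-terminus (+1) and C-terminus (−1) cancel.
Net charge = (+6) + (−0) = +6.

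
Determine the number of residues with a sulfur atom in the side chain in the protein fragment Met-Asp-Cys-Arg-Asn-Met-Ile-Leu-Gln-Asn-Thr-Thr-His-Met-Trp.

4

The sulfur-bearing residues are cysteine (–SH) and methionine (–S–CH₃).
Matching residues: Met1, Cys3, Met6, Met14.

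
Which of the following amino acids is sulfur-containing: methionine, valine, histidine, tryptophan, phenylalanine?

Only Cys (C) and Met (M) have a sulfur atom in the side chain.
Of the listed options, only methionine belongs to this group.

methionine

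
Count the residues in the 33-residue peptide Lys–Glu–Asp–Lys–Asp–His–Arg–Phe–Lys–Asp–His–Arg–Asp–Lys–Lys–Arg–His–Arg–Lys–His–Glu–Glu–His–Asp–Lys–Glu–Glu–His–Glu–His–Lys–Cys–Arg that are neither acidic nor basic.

Acidic: D, E. Basic: K, R, H. All other residues are neither.
Matching residues: Phe8, Cys32.

2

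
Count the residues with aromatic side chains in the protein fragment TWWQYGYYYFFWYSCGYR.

F, W, and Y each carry an aromatic ring on the side chain.
Matching residues: W2, W3, Y5, Y7, Y8, Y9, F10, F11, W12, Y13, Y17.

11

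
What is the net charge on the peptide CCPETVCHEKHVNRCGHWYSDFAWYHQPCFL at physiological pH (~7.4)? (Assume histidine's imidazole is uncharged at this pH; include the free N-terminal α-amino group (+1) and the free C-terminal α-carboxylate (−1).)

-1

At pH ~7.4 the Lys and Arg side chains are protonated (+1), the Asp and Glu side chains are deprotonated (−1), and with His taken as neutral all other side chains carry no charge.
Positive (K, R): K10, R14 → +2.
Negative (D, E): E4, E9, D21 → −3.
The N-terminus (+1) and C-terminus (−1) cancel.
Net charge = (+2) + (−3) = −1.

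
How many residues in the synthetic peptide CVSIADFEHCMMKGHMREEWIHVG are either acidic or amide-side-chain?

Acidic: D, E. Amide-side-chain: N, Q.
Acidic residues here: D6, E8, E18, E19 (4).
Amide-side-chain residues here: none (0).
The two groups share no amino acid, so total = 4 + 0 = 4.

4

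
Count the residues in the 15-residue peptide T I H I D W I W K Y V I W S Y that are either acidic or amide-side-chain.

Acidic: D, E. Amide-side-chain: N, Q.
Acidic residues here: D5 (1).
Amide-side-chain residues here: none (0).
The two groups share no amino acid, so total = 1 + 0 = 1.

1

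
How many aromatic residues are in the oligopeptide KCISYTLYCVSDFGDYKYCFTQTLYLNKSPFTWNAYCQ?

10

The aromatic amino acids are Phe (F, benzyl), Trp (W, indole), and Tyr (Y, phenol).
Matching residues: Y5, Y8, F13, Y16, Y18, F20, Y25, F31, W33, Y36.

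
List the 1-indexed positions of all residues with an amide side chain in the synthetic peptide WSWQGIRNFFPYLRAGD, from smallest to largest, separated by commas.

Only N (asparagine) and Q (glutamine) carry a side-chain carboxamide.
Matching residues: Q4, N8.

4, 8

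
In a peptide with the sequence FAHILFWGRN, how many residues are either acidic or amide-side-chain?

Acidic: D, E. Amide-side-chain: N, Q.
Acidic residues here: none (0).
Amide-side-chain residues here: N10 (1).
The two groups share no amino acid, so total = 0 + 1 = 1.

1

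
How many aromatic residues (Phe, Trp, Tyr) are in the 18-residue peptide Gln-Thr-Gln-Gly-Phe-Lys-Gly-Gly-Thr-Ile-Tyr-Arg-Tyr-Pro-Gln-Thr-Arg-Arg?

3

Matching residues: Phe5, Tyr11, Tyr13.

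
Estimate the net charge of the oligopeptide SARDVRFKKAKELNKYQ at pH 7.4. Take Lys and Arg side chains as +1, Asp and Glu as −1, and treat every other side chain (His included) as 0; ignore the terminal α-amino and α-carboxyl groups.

Positive (K, R): R3, R6, K8, K9, K11, K15 → +6.
Negative (D, E): D4, E12 → −2.
Net charge = (+6) + (−2) = +4.

+4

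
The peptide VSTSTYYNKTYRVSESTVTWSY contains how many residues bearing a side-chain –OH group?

The –OH-bearing residues are Ser, Thr (aliphatic alcohols), and Tyr (phenol).
Matching residues: S2, T3, S4, T5, Y6, Y7, T10, Y11, S14, S16, T17, T19, S21, Y22.

14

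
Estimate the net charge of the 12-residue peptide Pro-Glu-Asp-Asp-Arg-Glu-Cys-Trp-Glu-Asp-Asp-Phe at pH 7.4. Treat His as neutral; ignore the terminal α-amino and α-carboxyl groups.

At pH ~7.4 the Lys and Arg side chains are protonated (+1), the Asp and Glu side chains are deprotonated (−1), and with His taken as neutral all other side chains carry no charge.
Positive (K, R): Arg5 → +1.
Negative (D, E): Glu2, Asp3, Asp4, Glu6, Glu9, Asp10, Asp11 → −7.
Net charge = (+1) + (−7) = −6.

-6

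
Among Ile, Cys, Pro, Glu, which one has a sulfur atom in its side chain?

Cys

Cysteine (C, thiol) and methionine (M, thioether) are the two sulfur-containing amino acids.
Of the listed options, only Cys belongs to this group.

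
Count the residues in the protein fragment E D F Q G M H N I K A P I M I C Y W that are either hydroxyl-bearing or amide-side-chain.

Hydroxyl-bearing: S, T, Y. Amide-side-chain: N, Q.
Hydroxyl-bearing residues here: Y17 (1).
Amide-side-chain residues here: Q4, N8 (2).
The two groups share no amino acid, so total = 1 + 2 = 3.

3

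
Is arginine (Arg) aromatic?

F, W, and Y each carry an aromatic ring on the side chain.
Arginine is not in this group.

No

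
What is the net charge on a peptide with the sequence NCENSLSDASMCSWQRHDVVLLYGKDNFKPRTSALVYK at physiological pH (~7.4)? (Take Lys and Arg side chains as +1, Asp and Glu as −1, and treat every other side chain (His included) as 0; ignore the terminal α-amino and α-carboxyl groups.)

Positive (K, R): R16, K25, K29, R31, K38 → +5.
Negative (D, E): E3, D8, D18, D26 → −4.
Net charge = (+5) + (−4) = +1.

+1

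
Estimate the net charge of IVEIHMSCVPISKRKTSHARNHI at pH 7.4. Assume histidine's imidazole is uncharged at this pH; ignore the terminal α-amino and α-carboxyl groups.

Near pH 7.4, K and R contribute +1 each, D and E contribute −1 each, and every other side chain (His included, as stated) is uncharged.
Positive (K, R): K13, R14, K15, R20 → +4.
Negative (D, E): E3 → −1.
Net charge = (+4) + (−1) = +3.

+3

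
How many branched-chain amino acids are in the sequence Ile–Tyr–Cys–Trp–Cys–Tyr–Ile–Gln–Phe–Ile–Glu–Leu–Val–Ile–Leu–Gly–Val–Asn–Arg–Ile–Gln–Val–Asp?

Valine (V), leucine (L), and isoleucine (I) are the branched-chain amino acids.
Matching residues: Ile1, Ile7, Ile10, Leu12, Val13, Ile14, Leu15, Val17, Ile20, Val22.

10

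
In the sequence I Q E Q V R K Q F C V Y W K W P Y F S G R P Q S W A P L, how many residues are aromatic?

7

Phenylalanine (F), tryptophan (W), and tyrosine (Y) have aromatic ring side chains.
Matching residues: F9, Y12, W13, W15, Y17, F18, W25.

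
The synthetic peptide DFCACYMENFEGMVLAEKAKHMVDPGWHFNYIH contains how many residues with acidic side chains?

The acidic residues are Asp (D) and Glu (E), whose side chains end in a carboxylate group.
Matching residues: D1, E8, E11, E17, D24.

5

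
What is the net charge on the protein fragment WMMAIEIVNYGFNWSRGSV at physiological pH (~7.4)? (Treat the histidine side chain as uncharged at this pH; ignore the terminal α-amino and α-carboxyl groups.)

The side chains ionized at physiological pH are Lys/Arg (+1) and Asp/Glu (−1); with His treated as neutral, nothing else contributes.
Positive (K, R): R16 → +1.
Negative (D, E): E6 → −1.
Net charge = (+1) + (−1) = 0.

0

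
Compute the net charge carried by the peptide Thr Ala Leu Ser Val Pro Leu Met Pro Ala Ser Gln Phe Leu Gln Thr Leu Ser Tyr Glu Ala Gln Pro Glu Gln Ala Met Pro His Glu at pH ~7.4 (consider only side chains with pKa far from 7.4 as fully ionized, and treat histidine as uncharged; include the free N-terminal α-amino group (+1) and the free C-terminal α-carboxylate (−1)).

-3

Near pH 7.4, K and R contribute +1 each, D and E contribute −1 each, and every other side chain (His included, as stated) is uncharged.
Positive (K, R): none → +0.
Negative (D, E): Glu20, Glu24, Glu30 → −3.
The N-terminus (+1) and C-terminus (−1) cancel.
Net charge = (+0) + (−3) = −3.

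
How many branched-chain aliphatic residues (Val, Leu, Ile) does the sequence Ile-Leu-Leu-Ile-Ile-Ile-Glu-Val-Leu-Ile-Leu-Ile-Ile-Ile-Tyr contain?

13

Matching residues: Ile1, Leu2, Leu3, Ile4, Ile5, Ile6, Val8, Leu9, Ile10, Leu11, Ile12, Ile13, Ile14.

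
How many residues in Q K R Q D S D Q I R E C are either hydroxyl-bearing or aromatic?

Hydroxyl-bearing: S, T, Y. Aromatic: F, W, Y.
Hydroxyl-bearing residues here: S6 (1).
Aromatic residues here: none (0).
(Y belongs to both groups, but none appear in this sequence.) Total = 1 + 0 = 1.

1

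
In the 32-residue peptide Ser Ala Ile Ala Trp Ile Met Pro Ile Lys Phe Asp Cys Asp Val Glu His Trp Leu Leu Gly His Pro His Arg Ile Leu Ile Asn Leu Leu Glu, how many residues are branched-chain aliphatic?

Valine (V), leucine (L), and isoleucine (I) are the branched-chain amino acids.
Matching residues: Ile3, Ile6, Ile9, Val15, Leu19, Leu20, Ile26, Leu27, Ile28, Leu30, Leu31.

11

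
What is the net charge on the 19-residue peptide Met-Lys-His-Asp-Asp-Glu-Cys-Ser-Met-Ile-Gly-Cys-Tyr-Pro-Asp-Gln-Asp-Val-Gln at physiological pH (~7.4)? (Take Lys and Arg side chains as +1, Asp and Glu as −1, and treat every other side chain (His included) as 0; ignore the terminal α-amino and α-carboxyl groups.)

-4

Positive (K, R): Lys2 → +1.
Negative (D, E): Asp4, Asp5, Glu6, Asp15, Asp17 → −5.
Net charge = (+1) + (−5) = −4.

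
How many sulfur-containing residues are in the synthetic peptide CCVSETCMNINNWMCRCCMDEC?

10

The sulfur-bearing residues are cysteine (–SH) and methionine (–S–CH₃).
Matching residues: C1, C2, C7, M8, M14, C15, C17, C18, M19, C22.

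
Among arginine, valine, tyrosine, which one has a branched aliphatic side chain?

valine

Valine (V), leucine (L), and isoleucine (I) are the branched-chain amino acids.
Of the listed options, only valine belongs to this group.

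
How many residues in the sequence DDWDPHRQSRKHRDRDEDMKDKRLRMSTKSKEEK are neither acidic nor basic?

Acidic: D, E. Basic: K, R, H. All other residues are neither.
Matching residues: W3, P5, Q8, S9, M19, L24, M26, S27, T28, S30.

10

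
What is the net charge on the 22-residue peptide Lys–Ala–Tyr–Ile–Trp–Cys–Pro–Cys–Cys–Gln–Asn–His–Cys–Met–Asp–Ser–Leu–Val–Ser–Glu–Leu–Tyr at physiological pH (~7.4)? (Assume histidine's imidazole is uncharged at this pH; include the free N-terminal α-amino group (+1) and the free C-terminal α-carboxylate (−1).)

-1

The side chains ionized at physiological pH are Lys/Arg (+1) and Asp/Glu (−1); with His treated as neutral, nothing else contributes.
Positive (K, R): Lys1 → +1.
Negative (D, E): Asp15, Glu20 → −2.
The N-terminus (+1) and C-terminus (−1) cancel.
Net charge = (+1) + (−2) = −1.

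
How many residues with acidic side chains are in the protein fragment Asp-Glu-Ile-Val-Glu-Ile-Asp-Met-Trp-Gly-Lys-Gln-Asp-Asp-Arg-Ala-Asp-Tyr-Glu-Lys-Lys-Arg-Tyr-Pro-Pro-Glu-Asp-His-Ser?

Aspartate (D) and glutamate (E) have carboxylic-acid side chains and are the acidic amino acids.
Matching residues: Asp1, Glu2, Glu5, Asp7, Asp13, Asp14, Asp17, Glu19, Glu26, Asp27.

10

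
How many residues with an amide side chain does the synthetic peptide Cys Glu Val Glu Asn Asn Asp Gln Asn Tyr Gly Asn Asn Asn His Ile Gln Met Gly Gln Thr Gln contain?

10

Asparagine (N) and glutamine (Q) have uncharged amide side chains.
Matching residues: Asn5, Asn6, Gln8, Asn9, Asn12, Asn13, Asn14, Gln17, Gln20, Gln22.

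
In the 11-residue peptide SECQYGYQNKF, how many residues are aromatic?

F, W, and Y each carry an aromatic ring on the side chain.
Matching residues: Y5, Y7, F11.

3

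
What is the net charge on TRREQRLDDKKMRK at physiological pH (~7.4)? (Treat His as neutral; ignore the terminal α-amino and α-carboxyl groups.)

+4

Near pH 7.4, K and R contribute +1 each, D and E contribute −1 each, and every other side chain (His included, as stated) is uncharged.
Positive (K, R): R2, R3, R6, K10, K11, R13, K14 → +7.
Negative (D, E): E4, D8, D9 → −3.
Net charge = (+7) + (−3) = +4.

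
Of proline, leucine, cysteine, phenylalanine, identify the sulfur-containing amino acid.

cysteine

Cysteine (C, thiol) and methionine (M, thioether) are the two sulfur-containing amino acids.
Of the listed options, only cysteine belongs to this group.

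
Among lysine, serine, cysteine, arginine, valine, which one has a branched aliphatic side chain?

valine

The BCAAs are Val, Leu, and Ile — aliphatic side chains with a branch point.
Of the listed options, only valine belongs to this group.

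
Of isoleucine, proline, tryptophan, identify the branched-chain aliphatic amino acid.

isoleucine

V, L, and I make up the branched-chain aliphatic group.
Of the listed options, only isoleucine belongs to this group.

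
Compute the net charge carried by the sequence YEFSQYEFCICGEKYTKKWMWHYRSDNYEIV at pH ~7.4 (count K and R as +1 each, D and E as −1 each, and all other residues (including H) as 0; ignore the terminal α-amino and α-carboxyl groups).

-1

Positive (K, R): K14, K17, K18, R24 → +4.
Negative (D, E): E2, E7, E13, D26, E29 → −5.
Net charge = (+4) + (−5) = −1.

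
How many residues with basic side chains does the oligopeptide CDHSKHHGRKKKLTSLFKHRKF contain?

12

Lysine (K), arginine (R), and histidine (H) have basic, nitrogen-containing side chains.
Matching residues: H3, K5, H6, H7, R9, K10, K11, K12, K18, H19, R20, K21.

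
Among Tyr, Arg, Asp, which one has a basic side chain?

Arg

The basic amino acids are Lys (K), Arg (R), and His (H).
Of the listed options, only Arg belongs to this group.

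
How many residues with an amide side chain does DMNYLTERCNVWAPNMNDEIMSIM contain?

4

Asparagine (N) and glutamine (Q) have uncharged amide side chains.
Matching residues: N3, N10, N15, N17.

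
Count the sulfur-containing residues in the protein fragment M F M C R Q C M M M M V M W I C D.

10

The sulfur-bearing residues are cysteine (–SH) and methionine (–S–CH₃).
Matching residues: M1, M3, C4, C7, M8, M9, M10, M11, M13, C16.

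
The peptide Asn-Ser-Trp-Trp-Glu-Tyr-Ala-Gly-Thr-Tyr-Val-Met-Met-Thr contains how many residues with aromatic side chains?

Phenylalanine (F), tryptophan (W), and tyrosine (Y) have aromatic ring side chains.
Matching residues: Trp3, Trp4, Tyr6, Tyr10.

4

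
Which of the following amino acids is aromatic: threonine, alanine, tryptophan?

F, W, and Y each carry an aromatic ring on the side chain.
Of the listed options, only tryptophan belongs to this group.

tryptophan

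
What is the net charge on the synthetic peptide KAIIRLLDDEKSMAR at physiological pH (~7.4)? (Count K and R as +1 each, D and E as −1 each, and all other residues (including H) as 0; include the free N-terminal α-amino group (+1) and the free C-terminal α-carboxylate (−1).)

+1

Positive (K, R): K1, R5, K11, R15 → +4.
Negative (D, E): D8, D9, E10 → −3.
The N-terminus (+1) and C-terminus (−1) cancel.
Net charge = (+4) + (−3) = +1.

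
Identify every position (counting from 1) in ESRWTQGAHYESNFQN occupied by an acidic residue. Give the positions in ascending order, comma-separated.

1, 11

Only D (aspartate) and E (glutamate) carry a side-chain carboxylic acid.
Matching residues: E1, E11.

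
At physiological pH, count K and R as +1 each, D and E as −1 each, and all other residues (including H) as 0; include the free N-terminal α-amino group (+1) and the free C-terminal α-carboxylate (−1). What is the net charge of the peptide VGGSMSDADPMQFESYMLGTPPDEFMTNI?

Positive (K, R): none → +0.
Negative (D, E): D7, D9, E14, D23, E24 → −5.
The N-terminus (+1) and C-terminus (−1) cancel.
Net charge = (+0) + (−5) = −5.

-5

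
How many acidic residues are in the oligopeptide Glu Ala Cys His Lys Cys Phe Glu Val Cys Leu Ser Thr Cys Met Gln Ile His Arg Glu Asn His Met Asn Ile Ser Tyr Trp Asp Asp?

5

Aspartate (D) and glutamate (E) have carboxylic-acid side chains and are the acidic amino acids.
Matching residues: Glu1, Glu8, Glu20, Asp29, Asp30.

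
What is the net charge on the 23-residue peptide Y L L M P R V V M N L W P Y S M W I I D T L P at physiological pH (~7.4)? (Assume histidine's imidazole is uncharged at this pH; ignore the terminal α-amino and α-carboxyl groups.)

At pH ~7.4 the Lys and Arg side chains are protonated (+1), the Asp and Glu side chains are deprotonated (−1), and with His taken as neutral all other side chains carry no charge.
Positive (K, R): R6 → +1.
Negative (D, E): D20 → −1.
Net charge = (+1) + (−1) = 0.

0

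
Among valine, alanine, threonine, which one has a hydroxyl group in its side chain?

threonine

Serine (S), threonine (T), and tyrosine (Y) each carry a hydroxyl group on the side chain.
Of the listed options, only threonine belongs to this group.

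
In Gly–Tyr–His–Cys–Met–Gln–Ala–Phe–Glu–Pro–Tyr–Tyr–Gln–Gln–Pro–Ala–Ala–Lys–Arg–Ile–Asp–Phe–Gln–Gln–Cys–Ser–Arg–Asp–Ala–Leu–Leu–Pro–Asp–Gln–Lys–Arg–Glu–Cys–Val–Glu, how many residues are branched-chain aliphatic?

4

Valine (V), leucine (L), and isoleucine (I) are the branched-chain amino acids.
Matching residues: Ile20, Leu30, Leu31, Val39.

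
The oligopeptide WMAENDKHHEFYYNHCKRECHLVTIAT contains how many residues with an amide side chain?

Asparagine (N) and glutamine (Q) have uncharged amide side chains.
Matching residues: N5, N14.

2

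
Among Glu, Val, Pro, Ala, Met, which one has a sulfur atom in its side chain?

Only Cys (C) and Met (M) have a sulfur atom in the side chain.
Of the listed options, only Met belongs to this group.

Met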